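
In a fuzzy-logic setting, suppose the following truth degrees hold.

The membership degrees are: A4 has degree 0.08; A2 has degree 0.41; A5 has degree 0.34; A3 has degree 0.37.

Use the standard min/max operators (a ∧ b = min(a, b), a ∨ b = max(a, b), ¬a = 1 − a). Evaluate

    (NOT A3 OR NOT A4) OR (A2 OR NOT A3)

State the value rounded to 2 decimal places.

0.92

NOT A3 = 1 − 0.37 = 0.63
NOT A4 = 1 − 0.08 = 0.92
NOT A3 OR NOT A4 = max(a, b) on (0.63, 0.92) = 0.92
NOT A3 = 1 − 0.37 = 0.63
A2 OR NOT A3 = max(a, b) on (0.41, 0.63) = 0.63
(NOT A3 OR NOT A4) OR (A2 OR NOT A3) = max(a, b) on (0.92, 0.63) = 0.92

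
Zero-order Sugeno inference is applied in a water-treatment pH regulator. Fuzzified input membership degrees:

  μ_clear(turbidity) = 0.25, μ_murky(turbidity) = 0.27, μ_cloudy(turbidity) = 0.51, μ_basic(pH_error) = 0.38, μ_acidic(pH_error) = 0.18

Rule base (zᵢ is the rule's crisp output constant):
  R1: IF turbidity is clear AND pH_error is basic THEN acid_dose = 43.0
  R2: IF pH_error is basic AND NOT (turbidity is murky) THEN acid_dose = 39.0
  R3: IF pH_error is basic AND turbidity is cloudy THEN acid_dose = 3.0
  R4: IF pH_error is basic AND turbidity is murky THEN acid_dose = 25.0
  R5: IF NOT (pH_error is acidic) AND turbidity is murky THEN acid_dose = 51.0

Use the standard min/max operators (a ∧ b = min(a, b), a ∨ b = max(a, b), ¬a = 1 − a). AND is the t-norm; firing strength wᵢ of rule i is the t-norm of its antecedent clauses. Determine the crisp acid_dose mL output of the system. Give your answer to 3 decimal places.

30.471

R1 (z=43.0): clear=0.25, basic=0.38; AND[min(a, b)] → w = 0.25
R2 (z=39.0): basic=0.38, ¬murky=1−0.27=0.73; AND[min(a, b)] → w = 0.38
R3 (z=3.0): basic=0.38, cloudy=0.51; AND[min(a, b)] → w = 0.38
R4 (z=25.0): basic=0.38, murky=0.27; AND[min(a, b)] → w = 0.27
R5 (z=51.0): ¬acidic=1−0.18=0.82, murky=0.27; AND[min(a, b)] → w = 0.27
Weighted average = (0.25·43.0 + 0.38·39.0 + 0.38·3.0 + 0.27·25.0 + 0.27·51.0) / (0.25 + 0.38 + 0.38 + 0.27 + 0.27)
  = 47.2300 / 1.5500 = 30.471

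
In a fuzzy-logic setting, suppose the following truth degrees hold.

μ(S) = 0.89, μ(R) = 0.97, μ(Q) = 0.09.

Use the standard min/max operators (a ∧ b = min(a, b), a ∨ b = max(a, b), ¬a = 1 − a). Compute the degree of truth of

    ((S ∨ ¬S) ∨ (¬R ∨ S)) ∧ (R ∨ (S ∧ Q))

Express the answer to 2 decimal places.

¬S = 1 − 0.89 = 0.11
S ∨ ¬S = max(a, b) on (0.89, 0.11) = 0.89
¬R = 1 − 0.97 = 0.03
¬R ∨ S = max(a, b) on (0.03, 0.89) = 0.89
(S ∨ ¬S) ∨ (¬R ∨ S) = max(a, b) on (0.89, 0.89) = 0.89
S ∧ Q = min(a, b) on (0.89, 0.09) = 0.09
R ∨ (S ∧ Q) = max(a, b) on (0.97, 0.09) = 0.97
((S ∨ ¬S) ∨ (¬R ∨ S)) ∧ (R ∨ (S ∧ Q)) = min(a, b) on (0.89, 0.97) = 0.89

0.89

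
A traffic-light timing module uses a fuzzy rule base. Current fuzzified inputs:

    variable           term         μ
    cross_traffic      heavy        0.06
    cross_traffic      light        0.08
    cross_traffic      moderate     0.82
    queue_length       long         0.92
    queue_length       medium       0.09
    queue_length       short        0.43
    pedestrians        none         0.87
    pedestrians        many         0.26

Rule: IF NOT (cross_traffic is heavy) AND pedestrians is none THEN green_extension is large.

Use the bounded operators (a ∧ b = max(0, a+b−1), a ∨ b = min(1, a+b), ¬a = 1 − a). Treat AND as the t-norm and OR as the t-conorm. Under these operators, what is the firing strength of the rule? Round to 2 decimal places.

firing strength: ¬heavy=1−0.06=0.94, none=0.87; AND[max(0, a+b−1)] → w = 0.81

0.81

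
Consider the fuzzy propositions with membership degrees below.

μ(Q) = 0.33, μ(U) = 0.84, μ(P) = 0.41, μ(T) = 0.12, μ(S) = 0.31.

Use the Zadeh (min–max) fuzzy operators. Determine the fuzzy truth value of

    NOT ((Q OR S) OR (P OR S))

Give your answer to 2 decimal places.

Q OR S = max(a, b) on (0.33, 0.31) = 0.33
P OR S = max(a, b) on (0.41, 0.31) = 0.41
(Q OR S) OR (P OR S) = max(a, b) on (0.33, 0.41) = 0.41
NOT ((Q OR S) OR (P OR S)) = 1 − 0.41 = 0.59

0.59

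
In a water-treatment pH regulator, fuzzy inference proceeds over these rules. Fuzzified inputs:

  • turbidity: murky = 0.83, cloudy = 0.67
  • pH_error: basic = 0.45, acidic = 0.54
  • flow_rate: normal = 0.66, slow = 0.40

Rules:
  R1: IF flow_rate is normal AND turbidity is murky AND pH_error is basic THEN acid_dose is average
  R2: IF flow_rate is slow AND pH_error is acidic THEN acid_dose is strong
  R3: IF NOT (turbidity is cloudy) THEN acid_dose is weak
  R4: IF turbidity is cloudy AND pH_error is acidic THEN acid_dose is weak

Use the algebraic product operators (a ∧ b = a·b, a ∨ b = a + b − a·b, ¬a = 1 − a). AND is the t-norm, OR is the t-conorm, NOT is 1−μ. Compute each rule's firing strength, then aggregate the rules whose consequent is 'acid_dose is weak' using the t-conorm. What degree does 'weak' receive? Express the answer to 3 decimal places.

0.572

R1: normal=0.66, murky=0.83, basic=0.45; AND[a·b] → w = 0.2465
R2: slow=0.40, acidic=0.54; AND[a·b] → w = 0.2160
R3: ¬cloudy=1−0.67=0.33 → w = 0.3300
R4: cloudy=0.67, acidic=0.54; AND[a·b] → w = 0.3618
Rules with consequent 'weak': {R3, R4} → strengths 0.3300, 0.3618
Aggregate via t-conorm [a + b − a·b]: 0.5724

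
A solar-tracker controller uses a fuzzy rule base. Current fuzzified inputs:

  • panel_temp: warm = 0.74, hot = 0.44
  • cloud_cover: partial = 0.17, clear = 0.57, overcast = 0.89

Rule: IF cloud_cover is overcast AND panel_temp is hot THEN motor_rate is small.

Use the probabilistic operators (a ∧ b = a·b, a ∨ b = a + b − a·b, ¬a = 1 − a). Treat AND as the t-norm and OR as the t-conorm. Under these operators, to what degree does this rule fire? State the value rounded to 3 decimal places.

0.392

firing strength: overcast=0.89, hot=0.44; AND[a·b] → w = 0.3916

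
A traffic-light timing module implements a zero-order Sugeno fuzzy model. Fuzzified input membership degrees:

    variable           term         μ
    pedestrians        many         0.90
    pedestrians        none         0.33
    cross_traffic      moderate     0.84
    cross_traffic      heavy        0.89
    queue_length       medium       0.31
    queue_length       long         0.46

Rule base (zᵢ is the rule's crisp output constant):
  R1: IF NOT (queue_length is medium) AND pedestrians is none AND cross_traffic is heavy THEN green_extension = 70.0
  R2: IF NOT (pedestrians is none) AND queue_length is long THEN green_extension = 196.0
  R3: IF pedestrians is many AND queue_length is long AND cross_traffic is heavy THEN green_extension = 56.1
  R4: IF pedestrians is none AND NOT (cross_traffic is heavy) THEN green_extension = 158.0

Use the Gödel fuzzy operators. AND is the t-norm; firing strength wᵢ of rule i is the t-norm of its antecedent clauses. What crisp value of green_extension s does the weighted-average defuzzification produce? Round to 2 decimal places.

R1 (z=70.0): ¬medium=1−0.31=0.69, none=0.33, heavy=0.89; AND[min(a, b)] → w = 0.33
R2 (z=196.0): ¬none=1−0.33=0.67, long=0.46; AND[min(a, b)] → w = 0.46
R3 (z=56.1): many=0.90, long=0.46, heavy=0.89; AND[min(a, b)] → w = 0.46
R4 (z=158.0): none=0.33, ¬heavy=1−0.89=0.11; AND[min(a, b)] → w = 0.11
Weighted average = (0.33·70.0 + 0.46·196.0 + 0.46·56.1 + 0.11·158.0) / (0.33 + 0.46 + 0.46 + 0.11)
  = 156.4460 / 1.3600 = 115.03

115.03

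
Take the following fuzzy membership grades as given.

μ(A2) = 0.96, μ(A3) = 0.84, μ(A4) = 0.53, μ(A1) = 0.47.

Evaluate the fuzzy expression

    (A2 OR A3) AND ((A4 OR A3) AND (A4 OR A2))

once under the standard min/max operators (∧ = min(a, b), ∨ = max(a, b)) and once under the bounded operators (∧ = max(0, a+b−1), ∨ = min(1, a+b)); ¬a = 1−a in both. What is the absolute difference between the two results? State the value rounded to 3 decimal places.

Under standard min/max:
  A2 OR A3 = max(a, b) on (0.96, 0.84) = 0.96
  A4 OR A3 = max(a, b) on (0.53, 0.84) = 0.84
  A4 OR A2 = max(a, b) on (0.53, 0.96) = 0.96
  (A4 OR A3) AND (A4 OR A2) = min(a, b) on (0.84, 0.96) = 0.84
  (A2 OR A3) AND ((A4 OR A3) AND (A4 OR A2)) = min(a, b) on (0.96, 0.84) = 0.84
  → value = 0.8400
Under bounded:
  A2 OR A3 = min(1, a+b) on (0.96, 0.84) = 1.00
  A4 OR A3 = min(1, a+b) on (0.53, 0.84) = 1.00
  A4 OR A2 = min(1, a+b) on (0.53, 0.96) = 1.00
  (A4 OR A3) AND (A4 OR A2) = max(0, a+b−1) on (1.00, 1.00) = 1.00
  (A2 OR A3) AND ((A4 OR A3) AND (A4 OR A2)) = max(0, a+b−1) on (1.00, 1.00) = 1.00
  → value = 1.0000
|0.8400 − 1.0000| = 0.160

0.160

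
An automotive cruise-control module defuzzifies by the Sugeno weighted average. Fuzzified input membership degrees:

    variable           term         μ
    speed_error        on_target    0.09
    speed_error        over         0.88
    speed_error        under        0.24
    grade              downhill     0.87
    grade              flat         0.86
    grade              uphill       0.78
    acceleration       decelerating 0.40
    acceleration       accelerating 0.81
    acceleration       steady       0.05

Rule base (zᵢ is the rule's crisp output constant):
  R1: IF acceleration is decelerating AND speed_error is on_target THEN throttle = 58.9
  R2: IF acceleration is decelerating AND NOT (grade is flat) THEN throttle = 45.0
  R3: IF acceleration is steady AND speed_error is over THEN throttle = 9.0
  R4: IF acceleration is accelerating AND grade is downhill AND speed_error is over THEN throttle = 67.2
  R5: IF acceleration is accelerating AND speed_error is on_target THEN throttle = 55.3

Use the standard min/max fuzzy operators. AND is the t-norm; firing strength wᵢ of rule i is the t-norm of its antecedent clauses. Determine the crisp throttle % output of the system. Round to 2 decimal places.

R1 (z=58.9): decelerating=0.40, on_target=0.09; AND[min(a, b)] → w = 0.09
R2 (z=45.0): decelerating=0.40, ¬flat=1−0.86=0.14; AND[min(a, b)] → w = 0.14
R3 (z=9.0): steady=0.05, over=0.88; AND[min(a, b)] → w = 0.05
R4 (z=67.2): accelerating=0.81, downhill=0.87, over=0.88; AND[min(a, b)] → w = 0.81
R5 (z=55.3): accelerating=0.81, on_target=0.09; AND[min(a, b)] → w = 0.09
Weighted average = (0.09·58.9 + 0.14·45.0 + 0.05·9.0 + 0.81·67.2 + 0.09·55.3) / (0.09 + 0.14 + 0.05 + 0.81 + 0.09)
  = 71.4600 / 1.1800 = 60.56

60.56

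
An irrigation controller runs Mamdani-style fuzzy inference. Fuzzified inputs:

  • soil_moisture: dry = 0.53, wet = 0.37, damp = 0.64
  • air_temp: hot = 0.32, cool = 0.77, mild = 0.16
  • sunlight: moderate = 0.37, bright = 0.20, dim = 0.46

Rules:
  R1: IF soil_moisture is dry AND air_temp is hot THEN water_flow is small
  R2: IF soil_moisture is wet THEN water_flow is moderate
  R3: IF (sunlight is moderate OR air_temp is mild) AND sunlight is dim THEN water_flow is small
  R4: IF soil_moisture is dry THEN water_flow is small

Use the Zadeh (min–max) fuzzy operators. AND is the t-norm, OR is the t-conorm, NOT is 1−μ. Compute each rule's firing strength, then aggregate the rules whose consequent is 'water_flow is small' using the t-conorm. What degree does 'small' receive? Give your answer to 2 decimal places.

R1: dry=0.53, hot=0.32; AND[min(a, b)] → w = 0.32
R2: wet=0.37 → w = 0.37
R3: (moderate=0.37 OR mild=0.16) = 0.37; AND[min(a, b)] with dim=0.46 → w = 0.37
R4: dry=0.53 → w = 0.53
Rules with consequent 'small': {R1, R3, R4} → strengths 0.32, 0.37, 0.53
Aggregate via t-conorm [max(a, b)]: 0.53

0.53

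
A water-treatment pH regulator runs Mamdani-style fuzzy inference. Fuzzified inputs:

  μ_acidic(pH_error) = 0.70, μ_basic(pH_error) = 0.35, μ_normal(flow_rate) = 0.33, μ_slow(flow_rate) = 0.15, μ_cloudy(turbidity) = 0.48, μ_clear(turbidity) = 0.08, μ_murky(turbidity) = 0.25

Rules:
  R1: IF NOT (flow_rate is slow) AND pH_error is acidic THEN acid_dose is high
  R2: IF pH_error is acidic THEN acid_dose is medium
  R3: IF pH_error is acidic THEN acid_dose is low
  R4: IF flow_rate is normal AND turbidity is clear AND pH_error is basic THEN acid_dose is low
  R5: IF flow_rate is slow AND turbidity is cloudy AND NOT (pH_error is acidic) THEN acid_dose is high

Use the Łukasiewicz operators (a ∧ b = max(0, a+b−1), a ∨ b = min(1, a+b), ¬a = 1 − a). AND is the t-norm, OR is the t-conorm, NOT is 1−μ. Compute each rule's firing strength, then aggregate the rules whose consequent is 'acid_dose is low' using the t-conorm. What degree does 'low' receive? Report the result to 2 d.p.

0.70

R1: ¬slow=1−0.15=0.85, acidic=0.70; AND[max(0, a+b−1)] → w = 0.55
R2: acidic=0.70 → w = 0.70
R3: acidic=0.70 → w = 0.70
R4: normal=0.33, clear=0.08, basic=0.35; AND[max(0, a+b−1)] → w = 0.00
R5: slow=0.15, cloudy=0.48, ¬acidic=1−0.70=0.30; AND[max(0, a+b−1)] → w = 0.00
Rules with consequent 'low': {R3, R4} → strengths 0.70, 0.00
Aggregate via t-conorm [min(1, a+b)]: 0.70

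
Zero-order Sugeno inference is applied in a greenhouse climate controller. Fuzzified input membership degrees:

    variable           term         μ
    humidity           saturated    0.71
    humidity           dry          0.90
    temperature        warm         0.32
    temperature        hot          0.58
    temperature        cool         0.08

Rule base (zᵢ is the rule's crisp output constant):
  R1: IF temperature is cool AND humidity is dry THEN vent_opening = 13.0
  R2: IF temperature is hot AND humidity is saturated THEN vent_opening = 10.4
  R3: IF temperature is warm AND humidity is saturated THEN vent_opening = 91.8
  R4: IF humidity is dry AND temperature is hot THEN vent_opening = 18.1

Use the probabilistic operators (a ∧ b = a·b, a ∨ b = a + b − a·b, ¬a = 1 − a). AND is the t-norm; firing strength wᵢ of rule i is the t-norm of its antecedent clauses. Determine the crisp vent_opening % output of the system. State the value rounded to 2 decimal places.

28.81

R1 (z=13.0): cool=0.08, dry=0.90; AND[a·b] → w = 0.0720
R2 (z=10.4): hot=0.58, saturated=0.71; AND[a·b] → w = 0.4118
R3 (z=91.8): warm=0.32, saturated=0.71; AND[a·b] → w = 0.2272
R4 (z=18.1): dry=0.90, hot=0.58; AND[a·b] → w = 0.5220
Weighted average = (0.0720·13.0 + 0.4118·10.4 + 0.2272·91.8 + 0.5220·18.1) / (0.0720 + 0.4118 + 0.2272 + 0.5220)
  = 35.5239 / 1.2330 = 28.81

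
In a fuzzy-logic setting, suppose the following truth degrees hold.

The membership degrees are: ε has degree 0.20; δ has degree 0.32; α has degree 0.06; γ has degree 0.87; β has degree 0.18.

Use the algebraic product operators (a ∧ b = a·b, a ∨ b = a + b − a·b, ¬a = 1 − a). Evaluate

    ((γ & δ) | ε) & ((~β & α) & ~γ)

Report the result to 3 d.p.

0.003

γ & δ = a·b on (0.8700, 0.3200) = 0.2784
(γ & δ) | ε = a + b − a·b on (0.2784, 0.2000) = 0.4227
~β = 1 − 0.1800 = 0.8200
~β & α = a·b on (0.8200, 0.0600) = 0.0492
~γ = 1 − 0.8700 = 0.1300
(~β & α) & ~γ = a·b on (0.0492, 0.1300) = 0.0064
((γ & δ) | ε) & ((~β & α) & ~γ) = a·b on (0.4227, 0.0064) = 0.0027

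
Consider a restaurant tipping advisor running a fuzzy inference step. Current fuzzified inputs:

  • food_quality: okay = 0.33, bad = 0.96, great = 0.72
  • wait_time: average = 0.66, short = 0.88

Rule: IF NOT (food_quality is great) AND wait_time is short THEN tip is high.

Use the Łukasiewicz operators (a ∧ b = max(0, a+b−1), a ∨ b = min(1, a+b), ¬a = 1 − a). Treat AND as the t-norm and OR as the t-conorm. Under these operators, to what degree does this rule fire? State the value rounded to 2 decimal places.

0.16

firing strength: ¬great=1−0.72=0.28, short=0.88; AND[max(0, a+b−1)] → w = 0.16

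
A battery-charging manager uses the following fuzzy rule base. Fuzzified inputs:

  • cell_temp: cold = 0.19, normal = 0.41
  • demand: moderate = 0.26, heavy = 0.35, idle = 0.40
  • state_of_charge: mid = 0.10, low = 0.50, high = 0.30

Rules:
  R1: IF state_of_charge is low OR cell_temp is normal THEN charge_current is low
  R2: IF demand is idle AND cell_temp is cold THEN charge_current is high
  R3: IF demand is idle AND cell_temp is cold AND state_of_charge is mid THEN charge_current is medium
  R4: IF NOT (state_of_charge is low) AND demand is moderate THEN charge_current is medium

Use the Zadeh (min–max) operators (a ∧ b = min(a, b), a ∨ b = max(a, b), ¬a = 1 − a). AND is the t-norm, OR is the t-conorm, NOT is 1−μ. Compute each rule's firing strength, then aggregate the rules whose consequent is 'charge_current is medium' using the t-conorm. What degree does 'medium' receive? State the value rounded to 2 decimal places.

0.26

R1: low=0.50, normal=0.41; OR[max(a, b)] → w = 0.50
R2: idle=0.40, cold=0.19; AND[min(a, b)] → w = 0.19
R3: idle=0.40, cold=0.19, mid=0.10; AND[min(a, b)] → w = 0.10
R4: ¬low=1−0.50=0.50, moderate=0.26; AND[min(a, b)] → w = 0.26
Rules with consequent 'medium': {R3, R4} → strengths 0.10, 0.26
Aggregate via t-conorm [max(a, b)]: 0.26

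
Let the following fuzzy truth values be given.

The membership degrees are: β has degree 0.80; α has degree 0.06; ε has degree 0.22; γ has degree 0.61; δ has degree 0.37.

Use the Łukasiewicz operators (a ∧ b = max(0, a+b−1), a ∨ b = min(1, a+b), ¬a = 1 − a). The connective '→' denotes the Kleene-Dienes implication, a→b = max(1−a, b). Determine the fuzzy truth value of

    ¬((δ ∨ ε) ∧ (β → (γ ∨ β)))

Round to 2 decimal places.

0.41

δ ∨ ε = min(1, a+b) on (0.37, 0.22) = 0.59
γ ∨ β = min(1, a+b) on (0.61, 0.80) = 1.00
β → (γ ∨ β)  [Kleene-Dienes: max(1−a, b)] with a=0.80, b=1.00 → 1.00
(δ ∨ ε) ∧ (β → (γ ∨ β)) = max(0, a+b−1) on (0.59, 1.00) = 0.59
¬((δ ∨ ε) ∧ (β → (γ ∨ β))) = 1 − 0.59 = 0.41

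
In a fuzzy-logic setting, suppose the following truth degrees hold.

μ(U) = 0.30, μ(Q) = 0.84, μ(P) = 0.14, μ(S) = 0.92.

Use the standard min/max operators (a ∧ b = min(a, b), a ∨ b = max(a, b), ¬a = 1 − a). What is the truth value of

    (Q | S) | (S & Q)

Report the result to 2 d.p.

Q | S = max(a, b) on (0.84, 0.92) = 0.92
S & Q = min(a, b) on (0.92, 0.84) = 0.84
(Q | S) | (S & Q) = max(a, b) on (0.92, 0.84) = 0.92

0.92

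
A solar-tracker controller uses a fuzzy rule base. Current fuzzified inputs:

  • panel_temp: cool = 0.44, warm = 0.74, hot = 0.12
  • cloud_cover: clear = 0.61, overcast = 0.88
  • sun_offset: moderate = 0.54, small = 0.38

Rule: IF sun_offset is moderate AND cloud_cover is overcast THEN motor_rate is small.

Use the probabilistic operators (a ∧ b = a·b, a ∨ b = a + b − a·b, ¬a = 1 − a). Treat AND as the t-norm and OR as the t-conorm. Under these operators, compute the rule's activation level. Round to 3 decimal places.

firing strength: moderate=0.54, overcast=0.88; AND[a·b] → w = 0.4752

0.475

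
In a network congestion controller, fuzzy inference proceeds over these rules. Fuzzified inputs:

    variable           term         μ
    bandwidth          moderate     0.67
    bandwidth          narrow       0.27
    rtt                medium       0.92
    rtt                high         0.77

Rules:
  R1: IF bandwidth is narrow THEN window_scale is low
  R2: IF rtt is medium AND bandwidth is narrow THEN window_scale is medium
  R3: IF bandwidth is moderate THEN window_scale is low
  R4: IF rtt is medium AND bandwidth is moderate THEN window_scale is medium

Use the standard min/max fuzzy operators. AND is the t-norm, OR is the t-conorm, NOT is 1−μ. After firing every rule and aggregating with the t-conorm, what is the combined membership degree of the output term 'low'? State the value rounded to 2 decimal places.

0.67

R1: narrow=0.27 → w = 0.27
R2: medium=0.92, narrow=0.27; AND[min(a, b)] → w = 0.27
R3: moderate=0.67 → w = 0.67
R4: medium=0.92, moderate=0.67; AND[min(a, b)] → w = 0.67
Rules with consequent 'low': {R1, R3} → strengths 0.27, 0.67
Aggregate via t-conorm [max(a, b)]: 0.67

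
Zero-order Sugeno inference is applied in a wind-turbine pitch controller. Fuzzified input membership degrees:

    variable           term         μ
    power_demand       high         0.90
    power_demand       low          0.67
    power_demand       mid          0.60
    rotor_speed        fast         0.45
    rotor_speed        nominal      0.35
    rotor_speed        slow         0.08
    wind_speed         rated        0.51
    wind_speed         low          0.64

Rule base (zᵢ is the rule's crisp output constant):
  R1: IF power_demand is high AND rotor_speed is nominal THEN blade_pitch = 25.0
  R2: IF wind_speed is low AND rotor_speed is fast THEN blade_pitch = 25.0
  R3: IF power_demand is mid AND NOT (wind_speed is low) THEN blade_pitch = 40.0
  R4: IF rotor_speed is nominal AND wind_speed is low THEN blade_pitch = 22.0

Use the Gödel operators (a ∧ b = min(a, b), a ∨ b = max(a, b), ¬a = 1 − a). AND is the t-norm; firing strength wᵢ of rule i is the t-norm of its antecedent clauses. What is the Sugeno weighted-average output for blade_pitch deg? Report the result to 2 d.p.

27.88

R1 (z=25.0): high=0.90, nominal=0.35; AND[min(a, b)] → w = 0.35
R2 (z=25.0): low=0.64, fast=0.45; AND[min(a, b)] → w = 0.45
R3 (z=40.0): mid=0.60, ¬low=1−0.64=0.36; AND[min(a, b)] → w = 0.36
R4 (z=22.0): nominal=0.35, low=0.64; AND[min(a, b)] → w = 0.35
Weighted average = (0.35·25.0 + 0.45·25.0 + 0.36·40.0 + 0.35·22.0) / (0.35 + 0.45 + 0.36 + 0.35)
  = 42.1000 / 1.5100 = 27.88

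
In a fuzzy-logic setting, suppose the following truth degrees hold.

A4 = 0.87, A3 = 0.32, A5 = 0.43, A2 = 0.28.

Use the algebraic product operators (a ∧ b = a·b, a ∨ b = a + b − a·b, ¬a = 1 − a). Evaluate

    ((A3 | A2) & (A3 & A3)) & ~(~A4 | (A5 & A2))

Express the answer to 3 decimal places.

0.040

A3 | A2 = a + b − a·b on (0.3200, 0.2800) = 0.5104
A3 & A3 = a·b on (0.3200, 0.3200) = 0.1024
(A3 | A2) & (A3 & A3) = a·b on (0.5104, 0.1024) = 0.0523
~A4 = 1 − 0.8700 = 0.1300
A5 & A2 = a·b on (0.4300, 0.2800) = 0.1204
~A4 | (A5 & A2) = a + b − a·b on (0.1300, 0.1204) = 0.2347
~(~A4 | (A5 & A2)) = 1 − 0.2347 = 0.7653
((A3 | A2) & (A3 & A3)) & ~(~A4 | (A5 & A2)) = a·b on (0.0523, 0.7653) = 0.0400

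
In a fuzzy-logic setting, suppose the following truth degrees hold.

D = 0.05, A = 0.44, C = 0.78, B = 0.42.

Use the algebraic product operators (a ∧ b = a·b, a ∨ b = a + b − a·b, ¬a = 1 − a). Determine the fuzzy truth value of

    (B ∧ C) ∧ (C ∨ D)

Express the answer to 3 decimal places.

B ∧ C = a·b on (0.4200, 0.7800) = 0.3276
C ∨ D = a + b − a·b on (0.7800, 0.0500) = 0.7910
(B ∧ C) ∧ (C ∨ D) = a·b on (0.3276, 0.7910) = 0.2591

0.259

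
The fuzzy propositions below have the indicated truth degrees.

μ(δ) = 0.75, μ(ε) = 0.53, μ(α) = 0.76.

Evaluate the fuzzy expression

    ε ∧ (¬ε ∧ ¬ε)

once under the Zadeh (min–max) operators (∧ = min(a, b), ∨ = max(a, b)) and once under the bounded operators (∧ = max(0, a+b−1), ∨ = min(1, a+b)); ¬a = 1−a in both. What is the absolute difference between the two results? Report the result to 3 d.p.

0.470

Under Zadeh (min–max):
  ¬ε = 1 − 0.53 = 0.47
  ¬ε = 1 − 0.53 = 0.47
  ¬ε ∧ ¬ε = min(a, b) on (0.47, 0.47) = 0.47
  ε ∧ (¬ε ∧ ¬ε) = min(a, b) on (0.53, 0.47) = 0.47
  → value = 0.4700
Under bounded:
  ¬ε = 1 − 0.53 = 0.47
  ¬ε = 1 − 0.53 = 0.47
  ¬ε ∧ ¬ε = max(0, a+b−1) on (0.47, 0.47) = 0.00
  ε ∧ (¬ε ∧ ¬ε) = max(0, a+b−1) on (0.53, 0.00) = 0.00
  → value = 0.0000
|0.4700 − 0.0000| = 0.470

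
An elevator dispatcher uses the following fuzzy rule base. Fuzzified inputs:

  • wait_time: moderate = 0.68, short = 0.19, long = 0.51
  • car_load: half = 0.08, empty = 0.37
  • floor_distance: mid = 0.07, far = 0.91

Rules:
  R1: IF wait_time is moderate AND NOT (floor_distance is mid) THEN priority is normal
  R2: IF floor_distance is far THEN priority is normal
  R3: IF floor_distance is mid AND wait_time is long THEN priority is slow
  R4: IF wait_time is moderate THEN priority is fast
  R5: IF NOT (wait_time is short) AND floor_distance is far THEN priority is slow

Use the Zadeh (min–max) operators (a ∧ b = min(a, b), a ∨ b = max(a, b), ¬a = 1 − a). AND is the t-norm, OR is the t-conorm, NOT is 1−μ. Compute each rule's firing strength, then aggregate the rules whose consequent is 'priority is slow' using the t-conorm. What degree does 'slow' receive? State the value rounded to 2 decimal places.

0.81

R1: moderate=0.68, ¬mid=1−0.07=0.93; AND[min(a, b)] → w = 0.68
R2: far=0.91 → w = 0.91
R3: mid=0.07, long=0.51; AND[min(a, b)] → w = 0.07
R4: moderate=0.68 → w = 0.68
R5: ¬short=1−0.19=0.81, far=0.91; AND[min(a, b)] → w = 0.81
Rules with consequent 'slow': {R3, R5} → strengths 0.07, 0.81
Aggregate via t-conorm [max(a, b)]: 0.81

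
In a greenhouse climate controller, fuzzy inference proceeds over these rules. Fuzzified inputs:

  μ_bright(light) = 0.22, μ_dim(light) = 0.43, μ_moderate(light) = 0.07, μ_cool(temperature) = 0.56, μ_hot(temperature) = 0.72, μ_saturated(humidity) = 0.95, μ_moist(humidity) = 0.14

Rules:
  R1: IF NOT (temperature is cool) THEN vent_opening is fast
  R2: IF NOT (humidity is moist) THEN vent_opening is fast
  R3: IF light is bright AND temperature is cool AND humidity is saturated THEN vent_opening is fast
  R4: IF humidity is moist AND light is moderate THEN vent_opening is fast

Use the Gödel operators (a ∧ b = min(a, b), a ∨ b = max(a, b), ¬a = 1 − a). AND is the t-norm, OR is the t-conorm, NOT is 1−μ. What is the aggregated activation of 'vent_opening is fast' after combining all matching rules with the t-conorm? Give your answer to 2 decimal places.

R1: ¬cool=1−0.56=0.44 → w = 0.44
R2: ¬moist=1−0.14=0.86 → w = 0.86
R3: bright=0.22, cool=0.56, saturated=0.95; AND[min(a, b)] → w = 0.22
R4: moist=0.14, moderate=0.07; AND[min(a, b)] → w = 0.07
Rules with consequent 'fast': {R1, R2, R3, R4} → strengths 0.44, 0.86, 0.22, 0.07
Aggregate via t-conorm [max(a, b)]: 0.86

0.86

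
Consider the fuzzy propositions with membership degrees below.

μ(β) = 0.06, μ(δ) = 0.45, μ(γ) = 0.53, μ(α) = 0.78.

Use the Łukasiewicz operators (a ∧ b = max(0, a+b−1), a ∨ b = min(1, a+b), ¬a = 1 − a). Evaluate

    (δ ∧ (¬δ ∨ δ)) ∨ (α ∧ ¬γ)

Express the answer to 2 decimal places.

0.70

¬δ = 1 − 0.45 = 0.55
¬δ ∨ δ = min(1, a+b) on (0.55, 0.45) = 1.00
δ ∧ (¬δ ∨ δ) = max(0, a+b−1) on (0.45, 1.00) = 0.45
¬γ = 1 − 0.53 = 0.47
α ∧ ¬γ = max(0, a+b−1) on (0.78, 0.47) = 0.25
(δ ∧ (¬δ ∨ δ)) ∨ (α ∧ ¬γ) = min(1, a+b) on (0.45, 0.25) = 0.70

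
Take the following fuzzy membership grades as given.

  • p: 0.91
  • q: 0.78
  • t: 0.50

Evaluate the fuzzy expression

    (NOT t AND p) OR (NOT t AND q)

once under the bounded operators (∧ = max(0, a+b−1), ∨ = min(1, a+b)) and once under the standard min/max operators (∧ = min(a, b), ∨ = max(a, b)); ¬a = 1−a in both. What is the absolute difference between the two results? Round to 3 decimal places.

Under bounded:
  NOT t = 1 − 0.50 = 0.50
  NOT t AND p = max(0, a+b−1) on (0.50, 0.91) = 0.41
  NOT t = 1 − 0.50 = 0.50
  NOT t AND q = max(0, a+b−1) on (0.50, 0.78) = 0.28
  (NOT t AND p) OR (NOT t AND q) = min(1, a+b) on (0.41, 0.28) = 0.69
  → value = 0.6900
Under standard min/max:
  NOT t = 1 − 0.50 = 0.50
  NOT t AND p = min(a, b) on (0.50, 0.91) = 0.50
  NOT t = 1 − 0.50 = 0.50
  NOT t AND q = min(a, b) on (0.50, 0.78) = 0.50
  (NOT t AND p) OR (NOT t AND q) = max(a, b) on (0.50, 0.50) = 0.50
  → value = 0.5000
|0.6900 − 0.5000| = 0.190

0.190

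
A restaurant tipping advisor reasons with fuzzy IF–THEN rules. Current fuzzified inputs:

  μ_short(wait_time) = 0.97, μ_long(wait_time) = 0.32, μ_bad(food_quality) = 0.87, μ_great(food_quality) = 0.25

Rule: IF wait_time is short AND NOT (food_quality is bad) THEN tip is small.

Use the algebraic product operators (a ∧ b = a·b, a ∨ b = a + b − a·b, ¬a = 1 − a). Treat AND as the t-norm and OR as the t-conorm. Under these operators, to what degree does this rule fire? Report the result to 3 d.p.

firing strength: short=0.97, ¬bad=1−0.87=0.13; AND[a·b] → w = 0.1261

0.126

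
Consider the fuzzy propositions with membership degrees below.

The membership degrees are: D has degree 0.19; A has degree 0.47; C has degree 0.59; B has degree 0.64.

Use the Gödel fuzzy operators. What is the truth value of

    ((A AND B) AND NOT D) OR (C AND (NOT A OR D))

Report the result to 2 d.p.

0.53

A AND B = min(a, b) on (0.47, 0.64) = 0.47
NOT D = 1 − 0.19 = 0.81
(A AND B) AND NOT D = min(a, b) on (0.47, 0.81) = 0.47
NOT A = 1 − 0.47 = 0.53
NOT A OR D = max(a, b) on (0.53, 0.19) = 0.53
C AND (NOT A OR D) = min(a, b) on (0.59, 0.53) = 0.53
((A AND B) AND NOT D) OR (C AND (NOT A OR D)) = max(a, b) on (0.47, 0.53) = 0.53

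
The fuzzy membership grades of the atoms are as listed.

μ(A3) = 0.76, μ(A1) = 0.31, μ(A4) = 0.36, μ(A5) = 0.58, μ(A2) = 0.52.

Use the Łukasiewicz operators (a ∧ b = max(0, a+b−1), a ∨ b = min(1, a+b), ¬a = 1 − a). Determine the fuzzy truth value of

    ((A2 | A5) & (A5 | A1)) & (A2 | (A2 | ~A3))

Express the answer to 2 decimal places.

A2 | A5 = min(1, a+b) on (0.52, 0.58) = 1.00
A5 | A1 = min(1, a+b) on (0.58, 0.31) = 0.89
(A2 | A5) & (A5 | A1) = max(0, a+b−1) on (1.00, 0.89) = 0.89
~A3 = 1 − 0.76 = 0.24
A2 | ~A3 = min(1, a+b) on (0.52, 0.24) = 0.76
A2 | (A2 | ~A3) = min(1, a+b) on (0.52, 0.76) = 1.00
((A2 | A5) & (A5 | A1)) & (A2 | (A2 | ~A3)) = max(0, a+b−1) on (0.89, 1.00) = 0.89

0.89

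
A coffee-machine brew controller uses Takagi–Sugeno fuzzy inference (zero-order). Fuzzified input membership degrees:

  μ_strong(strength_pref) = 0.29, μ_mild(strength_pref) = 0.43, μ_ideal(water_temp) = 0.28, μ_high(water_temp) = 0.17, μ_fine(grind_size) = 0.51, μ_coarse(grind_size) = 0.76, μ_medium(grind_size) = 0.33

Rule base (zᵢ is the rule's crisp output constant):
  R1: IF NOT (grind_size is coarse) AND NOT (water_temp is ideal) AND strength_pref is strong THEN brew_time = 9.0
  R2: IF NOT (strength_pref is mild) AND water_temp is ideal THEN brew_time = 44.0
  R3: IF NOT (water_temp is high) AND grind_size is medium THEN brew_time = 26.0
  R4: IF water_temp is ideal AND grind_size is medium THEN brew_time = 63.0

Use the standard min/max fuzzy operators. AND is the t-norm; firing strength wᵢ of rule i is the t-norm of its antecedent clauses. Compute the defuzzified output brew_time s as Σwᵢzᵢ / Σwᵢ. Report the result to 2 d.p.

36.02

R1 (z=9.0): ¬coarse=1−0.76=0.24, ¬ideal=1−0.28=0.72, strong=0.29; AND[min(a, b)] → w = 0.24
R2 (z=44.0): ¬mild=1−0.43=0.57, ideal=0.28; AND[min(a, b)] → w = 0.28
R3 (z=26.0): ¬high=1−0.17=0.83, medium=0.33; AND[min(a, b)] → w = 0.33
R4 (z=63.0): ideal=0.28, medium=0.33; AND[min(a, b)] → w = 0.28
Weighted average = (0.24·9.0 + 0.28·44.0 + 0.33·26.0 + 0.28·63.0) / (0.24 + 0.28 + 0.33 + 0.28)
  = 40.7000 / 1.1300 = 36.02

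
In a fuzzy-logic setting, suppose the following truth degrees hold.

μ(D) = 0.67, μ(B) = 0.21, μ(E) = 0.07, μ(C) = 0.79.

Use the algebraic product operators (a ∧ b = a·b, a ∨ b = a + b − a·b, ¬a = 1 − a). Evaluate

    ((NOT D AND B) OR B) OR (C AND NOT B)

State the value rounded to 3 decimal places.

0.724

NOT D = 1 − 0.6700 = 0.3300
NOT D AND B = a·b on (0.3300, 0.2100) = 0.0693
(NOT D AND B) OR B = a + b − a·b on (0.0693, 0.2100) = 0.2647
NOT B = 1 − 0.2100 = 0.7900
C AND NOT B = a·b on (0.7900, 0.7900) = 0.6241
((NOT D AND B) OR B) OR (C AND NOT B) = a + b − a·b on (0.2647, 0.6241) = 0.7236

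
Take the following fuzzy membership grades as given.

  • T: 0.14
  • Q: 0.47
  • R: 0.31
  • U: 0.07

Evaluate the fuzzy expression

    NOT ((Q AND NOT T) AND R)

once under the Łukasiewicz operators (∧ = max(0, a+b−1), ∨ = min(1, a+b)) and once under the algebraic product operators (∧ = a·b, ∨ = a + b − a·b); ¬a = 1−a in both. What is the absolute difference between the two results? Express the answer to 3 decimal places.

0.125

Under Łukasiewicz:
  NOT T = 1 − 0.14 = 0.86
  Q AND NOT T = max(0, a+b−1) on (0.47, 0.86) = 0.33
  (Q AND NOT T) AND R = max(0, a+b−1) on (0.33, 0.31) = 0.00
  NOT ((Q AND NOT T) AND R) = 1 − 0.00 = 1.00
  → value = 1.0000
Under algebraic product:
  NOT T = 1 − 0.1400 = 0.8600
  Q AND NOT T = a·b on (0.4700, 0.8600) = 0.4042
  (Q AND NOT T) AND R = a·b on (0.4042, 0.3100) = 0.1253
  NOT ((Q AND NOT T) AND R) = 1 − 0.1253 = 0.8747
  → value = 0.8747
|1.0000 − 0.8747| = 0.125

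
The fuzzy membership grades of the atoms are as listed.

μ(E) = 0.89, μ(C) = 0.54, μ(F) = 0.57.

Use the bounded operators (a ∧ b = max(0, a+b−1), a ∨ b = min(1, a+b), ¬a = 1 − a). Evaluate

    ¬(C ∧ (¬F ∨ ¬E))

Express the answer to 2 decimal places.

¬F = 1 − 0.57 = 0.43
¬E = 1 − 0.89 = 0.11
¬F ∨ ¬E = min(1, a+b) on (0.43, 0.11) = 0.54
C ∧ (¬F ∨ ¬E) = max(0, a+b−1) on (0.54, 0.54) = 0.08
¬(C ∧ (¬F ∨ ¬E)) = 1 − 0.08 = 0.92

0.92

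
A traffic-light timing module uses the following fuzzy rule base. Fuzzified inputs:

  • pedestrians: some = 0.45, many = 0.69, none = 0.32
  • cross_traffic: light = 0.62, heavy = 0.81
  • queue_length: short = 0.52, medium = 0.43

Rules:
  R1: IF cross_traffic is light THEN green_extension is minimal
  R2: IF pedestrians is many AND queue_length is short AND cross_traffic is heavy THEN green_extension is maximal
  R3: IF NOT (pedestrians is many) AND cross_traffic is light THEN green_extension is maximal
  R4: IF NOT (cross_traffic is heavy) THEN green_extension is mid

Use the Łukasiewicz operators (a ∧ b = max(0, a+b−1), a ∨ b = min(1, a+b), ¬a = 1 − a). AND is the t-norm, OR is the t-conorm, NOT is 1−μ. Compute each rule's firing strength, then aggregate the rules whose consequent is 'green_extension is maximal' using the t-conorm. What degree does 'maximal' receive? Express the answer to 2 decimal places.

0.02

R1: light=0.62 → w = 0.62
R2: many=0.69, short=0.52, heavy=0.81; AND[max(0, a+b−1)] → w = 0.02
R3: ¬many=1−0.69=0.31, light=0.62; AND[max(0, a+b−1)] → w = 0.00
R4: ¬heavy=1−0.81=0.19 → w = 0.19
Rules with consequent 'maximal': {R2, R3} → strengths 0.02, 0.00
Aggregate via t-conorm [min(1, a+b)]: 0.02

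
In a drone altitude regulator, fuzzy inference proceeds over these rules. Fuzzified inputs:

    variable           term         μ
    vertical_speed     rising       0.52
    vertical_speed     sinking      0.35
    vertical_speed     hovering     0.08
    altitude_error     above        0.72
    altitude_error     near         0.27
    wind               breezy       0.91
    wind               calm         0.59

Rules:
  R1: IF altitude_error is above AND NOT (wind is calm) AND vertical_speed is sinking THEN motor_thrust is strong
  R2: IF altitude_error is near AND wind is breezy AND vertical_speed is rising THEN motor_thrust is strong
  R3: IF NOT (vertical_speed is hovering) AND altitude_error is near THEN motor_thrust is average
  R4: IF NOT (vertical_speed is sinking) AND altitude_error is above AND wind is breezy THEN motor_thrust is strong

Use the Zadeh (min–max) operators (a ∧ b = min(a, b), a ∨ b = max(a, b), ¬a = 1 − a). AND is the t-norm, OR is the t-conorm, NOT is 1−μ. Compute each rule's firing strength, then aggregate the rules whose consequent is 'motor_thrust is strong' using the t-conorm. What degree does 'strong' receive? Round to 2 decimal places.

R1: above=0.72, ¬calm=1−0.59=0.41, sinking=0.35; AND[min(a, b)] → w = 0.35
R2: near=0.27, breezy=0.91, rising=0.52; AND[min(a, b)] → w = 0.27
R3: ¬hovering=1−0.08=0.92, near=0.27; AND[min(a, b)] → w = 0.27
R4: ¬sinking=1−0.35=0.65, above=0.72, breezy=0.91; AND[min(a, b)] → w = 0.65
Rules with consequent 'strong': {R1, R2, R4} → strengths 0.35, 0.27, 0.65
Aggregate via t-conorm [max(a, b)]: 0.65

0.65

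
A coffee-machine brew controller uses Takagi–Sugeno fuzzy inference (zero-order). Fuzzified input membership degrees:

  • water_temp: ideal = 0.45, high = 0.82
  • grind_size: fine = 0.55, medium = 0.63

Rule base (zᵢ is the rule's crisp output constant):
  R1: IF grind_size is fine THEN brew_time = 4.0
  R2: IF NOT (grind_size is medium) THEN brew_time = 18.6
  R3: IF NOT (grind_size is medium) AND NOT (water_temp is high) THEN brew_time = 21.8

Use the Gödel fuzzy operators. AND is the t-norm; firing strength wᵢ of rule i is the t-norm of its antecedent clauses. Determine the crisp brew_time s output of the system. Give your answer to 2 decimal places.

R1 (z=4.0): fine=0.55 → w = 0.55
R2 (z=18.6): ¬medium=1−0.63=0.37 → w = 0.37
R3 (z=21.8): ¬medium=1−0.63=0.37, ¬high=1−0.82=0.18; AND[min(a, b)] → w = 0.18
Weighted average = (0.55·4.0 + 0.37·18.6 + 0.18·21.8) / (0.55 + 0.37 + 0.18)
  = 13.0060 / 1.1000 = 11.82

11.82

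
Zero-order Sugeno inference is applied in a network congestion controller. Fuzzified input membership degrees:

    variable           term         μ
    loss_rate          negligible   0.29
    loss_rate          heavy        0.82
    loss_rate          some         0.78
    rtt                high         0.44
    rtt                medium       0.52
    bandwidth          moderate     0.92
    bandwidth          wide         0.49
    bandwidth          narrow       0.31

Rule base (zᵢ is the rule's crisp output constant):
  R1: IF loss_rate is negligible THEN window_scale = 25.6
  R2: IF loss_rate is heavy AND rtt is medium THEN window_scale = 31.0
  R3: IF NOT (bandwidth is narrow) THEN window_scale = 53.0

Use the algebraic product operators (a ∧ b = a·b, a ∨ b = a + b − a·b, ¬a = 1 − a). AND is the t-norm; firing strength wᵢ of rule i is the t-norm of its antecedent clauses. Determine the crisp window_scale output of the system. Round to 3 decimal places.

40.680

R1 (z=25.6): negligible=0.29 → w = 0.2900
R2 (z=31.0): heavy=0.82, medium=0.52; AND[a·b] → w = 0.4264
R3 (z=53.0): ¬narrow=1−0.31=0.69 → w = 0.6900
Weighted average = (0.2900·25.6 + 0.4264·31.0 + 0.6900·53.0) / (0.2900 + 0.4264 + 0.6900)
  = 57.2124 / 1.4064 = 40.680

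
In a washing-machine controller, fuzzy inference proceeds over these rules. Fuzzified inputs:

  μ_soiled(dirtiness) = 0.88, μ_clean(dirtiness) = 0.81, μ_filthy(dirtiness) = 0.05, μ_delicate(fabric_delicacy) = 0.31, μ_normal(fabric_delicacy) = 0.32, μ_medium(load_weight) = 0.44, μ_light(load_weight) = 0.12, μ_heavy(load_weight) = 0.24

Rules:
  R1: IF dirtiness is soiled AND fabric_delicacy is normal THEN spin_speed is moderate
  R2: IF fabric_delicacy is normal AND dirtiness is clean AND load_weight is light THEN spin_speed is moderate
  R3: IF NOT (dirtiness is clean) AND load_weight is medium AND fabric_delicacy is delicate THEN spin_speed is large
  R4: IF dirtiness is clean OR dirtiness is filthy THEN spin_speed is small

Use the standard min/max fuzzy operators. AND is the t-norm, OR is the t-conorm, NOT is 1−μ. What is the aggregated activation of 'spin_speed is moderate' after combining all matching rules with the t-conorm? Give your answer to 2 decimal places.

0.32

R1: soiled=0.88, normal=0.32; AND[min(a, b)] → w = 0.32
R2: normal=0.32, clean=0.81, light=0.12; AND[min(a, b)] → w = 0.12
R3: ¬clean=1−0.81=0.19, medium=0.44, delicate=0.31; AND[min(a, b)] → w = 0.19
R4: clean=0.81, filthy=0.05; OR[max(a, b)] → w = 0.81
Rules with consequent 'moderate': {R1, R2} → strengths 0.32, 0.12
Aggregate via t-conorm [max(a, b)]: 0.32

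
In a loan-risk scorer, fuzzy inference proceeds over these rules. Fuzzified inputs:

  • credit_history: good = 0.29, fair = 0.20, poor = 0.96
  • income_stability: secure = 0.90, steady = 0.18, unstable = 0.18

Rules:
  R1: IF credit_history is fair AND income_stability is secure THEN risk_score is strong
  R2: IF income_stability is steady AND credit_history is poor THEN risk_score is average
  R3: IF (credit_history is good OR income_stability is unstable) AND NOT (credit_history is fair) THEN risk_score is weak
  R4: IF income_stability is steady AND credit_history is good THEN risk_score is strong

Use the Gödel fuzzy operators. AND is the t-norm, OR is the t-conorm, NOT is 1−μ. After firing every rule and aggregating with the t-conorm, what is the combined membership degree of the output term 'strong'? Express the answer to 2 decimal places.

0.20

R1: fair=0.20, secure=0.90; AND[min(a, b)] → w = 0.20
R2: steady=0.18, poor=0.96; AND[min(a, b)] → w = 0.18
R3: (good=0.29 OR unstable=0.18) = 0.29; AND[min(a, b)] with ¬fair=1−0.20=0.80 → w = 0.29
R4: steady=0.18, good=0.29; AND[min(a, b)] → w = 0.18
Rules with consequent 'strong': {R1, R4} → strengths 0.20, 0.18
Aggregate via t-conorm [max(a, b)]: 0.20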